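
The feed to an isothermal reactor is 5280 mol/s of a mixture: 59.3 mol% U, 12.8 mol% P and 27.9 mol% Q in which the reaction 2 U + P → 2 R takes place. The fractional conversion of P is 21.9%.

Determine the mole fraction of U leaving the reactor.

0.552

P reacted = 0.219 × 675.8 = 148 mol/s; ν_P = −1, so ξ = 148/1 = 148 mol/s.
Outlet amounts (n = n₀ + ν ξ):
  U: 3131 − 2(148) = 2835
  P: 675.8 − 1(148) = 527.8
  R: 0 + 2(148) = 296
  Q: 1473 (inert)
Total out = 5132 mol/s; y_U = 2835 / 5132 = 0.5524.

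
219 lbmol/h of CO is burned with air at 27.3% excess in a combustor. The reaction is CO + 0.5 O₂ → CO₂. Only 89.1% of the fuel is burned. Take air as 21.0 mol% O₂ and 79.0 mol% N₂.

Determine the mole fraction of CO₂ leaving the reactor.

Stoichiometric O₂ = 0.5 × 219 = 109.5 lbmol/h; O₂ fed = 109.5 × 1.273 = 139.4 lbmol/h.
N₂ fed = 139.4 × 79/21 = 524.4 lbmol/h.
Fuel reacted = 0.891 × 219 → ξ = 195.1 lbmol/h.
Outlet (n = n₀ + ν ξ):
  CO: 219 − 1(195.1) = 23.87
  O₂: 139.4 − 0.5(195.1) = 41.83
  N₂: 524.4 (inert)
  CO₂: 0 + 1(195.1) = 195.1
Total out = 785.2 lbmol/h; y_CO₂ = 195.1 / 785.2 = 0.2485.

0.249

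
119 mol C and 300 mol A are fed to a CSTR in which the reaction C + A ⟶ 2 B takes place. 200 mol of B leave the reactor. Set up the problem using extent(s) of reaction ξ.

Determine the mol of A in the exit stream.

200 mol

For B: n = n₀ + 2ξ → 200 = 0 + 2ξ, giving ξ = 100 mol.
Outlet amounts (n = n₀ + ν ξ):
  C: 119 − 1(100) = 19
  A: 300 − 1(100) = 200
  B: 0 + 2(100) = 200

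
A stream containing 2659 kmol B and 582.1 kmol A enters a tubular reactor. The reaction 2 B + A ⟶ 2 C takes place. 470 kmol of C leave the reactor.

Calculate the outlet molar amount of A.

347 kmol

For C: n = n₀ + 2ξ → 470 = 0 + 2ξ, giving ξ = 235 kmol.
Outlet amounts (n = n₀ + ν ξ):
  B: 2659 − 2(235) = 2189
  A: 582.1 − 1(235) = 347.1
  C: 0 + 2(235) = 470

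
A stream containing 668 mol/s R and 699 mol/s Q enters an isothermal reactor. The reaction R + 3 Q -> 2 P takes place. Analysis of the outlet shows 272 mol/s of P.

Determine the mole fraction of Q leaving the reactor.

For P: n = n₀ + 2ξ → 272 = 0 + 2ξ, giving ξ = 136 mol/s.
Outlet amounts (n = n₀ + ν ξ):
  R: 668 − 1(136) = 532
  Q: 699 − 3(136) = 291
  P: 0 + 2(136) = 272
Total out = 1095 mol/s; y_Q = 291 / 1095 = 0.2658.

0.266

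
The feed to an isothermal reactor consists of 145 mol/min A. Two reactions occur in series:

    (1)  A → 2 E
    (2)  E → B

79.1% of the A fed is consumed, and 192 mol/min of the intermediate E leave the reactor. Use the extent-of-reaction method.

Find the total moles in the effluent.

260 mol/min

Conversion of A: A consumed = 1ξ₁ = 0.791 × 145 → ξ₁ = 114.7 mol/min.
E balance: n_E = 0 + 2ξ₁ − 1ξ₂ = 192 → ξ₂ = (2·114.7 − 192)/1 = 37.39 mol/min.
Outlet amounts (n = n₀ + Σ ν·ξ):
  A: 145 − 1(114.7) = 30.3
  E: 0 + 2(114.7) − 1(37.39) = 192
  B: 0 + 1(37.39) = 37.39
Total out = 30.3 + 192 + 37.39 = 259.7 mol/min.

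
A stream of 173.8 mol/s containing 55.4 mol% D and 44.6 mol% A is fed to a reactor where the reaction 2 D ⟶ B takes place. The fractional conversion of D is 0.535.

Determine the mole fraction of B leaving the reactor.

D reacted = 0.535 × 96.29 = 51.51 mol/s; ν_D = −2, so ξ = 51.51/2 = 25.76 mol/s.
Outlet amounts (n = n₀ + ν ξ):
  D: 96.29 − 2(25.76) = 44.77
  B: 0 + 1(25.76) = 25.76
  A: 77.51 (inert)
Total out = 148 mol/s; y_B = 25.76 / 148 = 0.174.

0.174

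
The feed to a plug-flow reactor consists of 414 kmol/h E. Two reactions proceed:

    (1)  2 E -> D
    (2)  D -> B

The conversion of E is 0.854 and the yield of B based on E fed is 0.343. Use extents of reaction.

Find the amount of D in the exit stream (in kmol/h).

34.8 kmol/h

Conversion of E: E consumed = 2ξ₁ = 0.854 × 414 → ξ₁ = 176.8 kmol/h.
Yield of B: 1ξ₂ / 414 = 0.343 → ξ₂ = 142 kmol/h.
Outlet amounts (n = n₀ + Σ ν·ξ):
  E: 414 − 2(176.8) = 60.44
  D: 0 + 1(176.8) − 1(142) = 34.78
  B: 0 + 1(142) = 142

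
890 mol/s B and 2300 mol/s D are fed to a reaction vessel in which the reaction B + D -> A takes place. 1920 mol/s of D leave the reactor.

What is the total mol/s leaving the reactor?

2810 mol/s

For D: n = n₀ − 1ξ → 1920 = 2300 − 1ξ, giving ξ = 380 mol/s.
Outlet amounts (n = n₀ + ν ξ):
  B: 890 − 1(380) = 510
  D: 2300 − 1(380) = 1920
  A: 0 + 1(380) = 380
Total out = 510 + 1920 + 380 = 2810 mol/s.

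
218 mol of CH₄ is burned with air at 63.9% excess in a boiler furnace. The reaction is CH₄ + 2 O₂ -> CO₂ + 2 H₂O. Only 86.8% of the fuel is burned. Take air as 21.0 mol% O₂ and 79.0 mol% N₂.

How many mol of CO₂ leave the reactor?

189 mol

Stoichiometric O₂ = 2 × 218 = 436 mol; O₂ fed = 436 × 1.639 = 714.6 mol.
N₂ fed = 714.6 × 79/21 = 2688 mol.
Fuel reacted = 0.868 × 218 → ξ = 189.2 mol.
Outlet (n = n₀ + ν ξ):
  CH₄: 218 − 1(189.2) = 28.78
  O₂: 714.6 − 2(189.2) = 336.2
  N₂: 2688 (inert)
  CO₂: 0 + 1(189.2) = 189.2
  H₂O: 0 + 2(189.2) = 378.4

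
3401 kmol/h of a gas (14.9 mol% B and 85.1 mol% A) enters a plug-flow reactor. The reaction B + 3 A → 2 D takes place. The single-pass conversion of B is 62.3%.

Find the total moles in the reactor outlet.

B reacted = 0.623 × 506.7 = 315.7 kmol/h; ν_B = −1, so ξ = 315.7/1 = 315.7 kmol/h.
Outlet amounts (n = n₀ + ν ξ):
  B: 506.7 − 1(315.7) = 191
  A: 2894 − 3(315.7) = 1947
  D: 0 + 2(315.7) = 631.4
Total out = 191 + 1947 + 631.4 = 2770 kmol/h.

2770 kmol/h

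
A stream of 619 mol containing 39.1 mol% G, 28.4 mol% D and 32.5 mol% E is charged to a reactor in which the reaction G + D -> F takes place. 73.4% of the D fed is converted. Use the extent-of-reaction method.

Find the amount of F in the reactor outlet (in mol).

129 mol

D reacted = 0.734 × 175.8 = 129 mol; ν_D = −1, so ξ = 129/1 = 129 mol.
Outlet amounts (n = n₀ + ν ξ):
  G: 242 − 1(129) = 113
  D: 175.8 − 1(129) = 46.76
  F: 0 + 1(129) = 129
  E: 201.2 (inert)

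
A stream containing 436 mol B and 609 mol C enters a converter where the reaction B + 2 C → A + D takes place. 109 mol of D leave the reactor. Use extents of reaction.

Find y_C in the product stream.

0.418

For D: n = n₀ + 1ξ → 109 = 0 + 1ξ, giving ξ = 109 mol.
Outlet amounts (n = n₀ + ν ξ):
  B: 436 − 1(109) = 327
  C: 609 − 2(109) = 391
  A: 0 + 1(109) = 109
  D: 0 + 1(109) = 109
Total out = 936 mol; y_C = 391 / 936 = 0.4177.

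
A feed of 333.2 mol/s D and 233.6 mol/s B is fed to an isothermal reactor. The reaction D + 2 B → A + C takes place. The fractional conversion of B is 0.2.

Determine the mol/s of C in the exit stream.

B reacted = 0.2 × 233.6 = 46.72 mol/s; ν_B = −2, so ξ = 46.72/2 = 23.36 mol/s.
Outlet amounts (n = n₀ + ν ξ):
  D: 333.2 − 1(23.36) = 309.8
  B: 233.6 − 2(23.36) = 186.9
  A: 0 + 1(23.36) = 23.36
  C: 0 + 1(23.36) = 23.36

23.4 mol/s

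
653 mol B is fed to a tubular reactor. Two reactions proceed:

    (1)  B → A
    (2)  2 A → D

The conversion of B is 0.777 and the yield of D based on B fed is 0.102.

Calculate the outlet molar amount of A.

374 mol

Conversion of B: B consumed = 1ξ₁ = 0.777 × 653 → ξ₁ = 507.4 mol.
Yield of D: 1ξ₂ / 653 = 0.102 → ξ₂ = 66.61 mol.
Outlet amounts (n = n₀ + Σ ν·ξ):
  B: 653 − 1(507.4) = 145.6
  A: 0 + 1(507.4) − 2(66.61) = 374.2
  D: 0 + 1(66.61) = 66.61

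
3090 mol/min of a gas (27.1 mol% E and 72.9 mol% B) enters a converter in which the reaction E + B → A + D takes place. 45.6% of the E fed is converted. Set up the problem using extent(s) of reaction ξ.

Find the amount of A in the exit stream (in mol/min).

E reacted = 0.456 × 837.4 = 381.8 mol/min; ν_E = −1, so ξ = 381.8/1 = 381.8 mol/min.
Outlet amounts (n = n₀ + ν ξ):
  E: 837.4 − 1(381.8) = 455.5
  B: 2253 − 1(381.8) = 1871
  A: 0 + 1(381.8) = 381.8
  D: 0 + 1(381.8) = 381.8

382 mol/min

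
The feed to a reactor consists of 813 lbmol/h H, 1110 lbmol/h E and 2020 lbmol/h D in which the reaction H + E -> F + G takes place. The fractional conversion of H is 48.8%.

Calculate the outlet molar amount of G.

H reacted = 0.488 × 813 = 396.7 lbmol/h; ν_H = −1, so ξ = 396.7/1 = 396.7 lbmol/h.
Outlet amounts (n = n₀ + ν ξ):
  H: 813 − 1(396.7) = 416.3
  E: 1110 − 1(396.7) = 713.3
  F: 0 + 1(396.7) = 396.7
  G: 0 + 1(396.7) = 396.7
  D: 2020 (inert)

397 lbmol/h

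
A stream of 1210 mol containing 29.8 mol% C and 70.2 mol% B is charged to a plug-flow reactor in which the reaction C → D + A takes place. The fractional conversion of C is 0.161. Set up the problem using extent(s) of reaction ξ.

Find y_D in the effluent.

0.0458

C reacted = 0.161 × 360.6 = 58.05 mol; ν_C = −1, so ξ = 58.05/1 = 58.05 mol.
Outlet amounts (n = n₀ + ν ξ):
  C: 360.6 − 1(58.05) = 302.5
  D: 0 + 1(58.05) = 58.05
  A: 0 + 1(58.05) = 58.05
  B: 849.4 (inert)
Total out = 1268 mol; y_D = 58.05 / 1268 = 0.04578.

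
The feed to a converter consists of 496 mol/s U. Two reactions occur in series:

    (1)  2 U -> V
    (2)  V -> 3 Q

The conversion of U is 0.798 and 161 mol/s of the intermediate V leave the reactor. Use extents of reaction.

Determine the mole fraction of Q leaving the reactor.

Conversion of U: U consumed = 2ξ₁ = 0.798 × 496 → ξ₁ = 197.9 mol/s.
V balance: n_V = 0 + 1ξ₁ − 1ξ₂ = 161 → ξ₂ = (1·197.9 − 161)/1 = 36.9 mol/s.
Outlet amounts (n = n₀ + Σ ν·ξ):
  U: 496 − 2(197.9) = 100.2
  V: 0 + 1(197.9) − 1(36.9) = 161
  Q: 0 + 3(36.9) = 110.7
Total out = 371.9 mol/s; y_Q = 110.7 / 371.9 = 0.2977.

0.298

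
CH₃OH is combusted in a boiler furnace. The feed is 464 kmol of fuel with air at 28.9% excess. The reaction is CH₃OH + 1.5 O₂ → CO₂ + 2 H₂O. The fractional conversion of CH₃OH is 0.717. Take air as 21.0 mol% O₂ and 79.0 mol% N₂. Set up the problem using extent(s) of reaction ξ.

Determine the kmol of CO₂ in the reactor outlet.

333 kmol

Stoichiometric O₂ = 1.5 × 464 = 696 kmol; O₂ fed = 696 × 1.289 = 897.1 kmol.
N₂ fed = 897.1 × 79/21 = 3375 kmol.
Fuel reacted = 0.717 × 464 → ξ = 332.7 kmol.
Outlet (n = n₀ + ν ξ):
  CH₃OH: 464 − 1(332.7) = 131.3
  O₂: 897.1 − 1.5(332.7) = 398.1
  N₂: 3375 (inert)
  CO₂: 0 + 1(332.7) = 332.7
  H₂O: 0 + 2(332.7) = 665.4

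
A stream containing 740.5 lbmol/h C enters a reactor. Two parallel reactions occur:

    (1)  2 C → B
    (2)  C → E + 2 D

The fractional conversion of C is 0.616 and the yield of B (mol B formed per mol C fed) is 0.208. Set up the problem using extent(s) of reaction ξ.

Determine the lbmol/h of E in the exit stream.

148 lbmol/h

Yield of B: 1ξ₁ / 740.5 = 0.208 → ξ₁ = 154 lbmol/h.
Conversion of C: 2ξ₁ + 1ξ₂ = 0.616 × 740.5 = 456.1 → ξ₂ = 148.1 lbmol/h.
Outlet amounts (n = n₀ + Σ ν·ξ):
  C: 740.5 − 2(154) − 1(148.1) = 284.4
  B: 0 + 1(154) = 154
  E: 0 + 1(148.1) = 148.1
  D: 0 + 2(148.1) = 296.2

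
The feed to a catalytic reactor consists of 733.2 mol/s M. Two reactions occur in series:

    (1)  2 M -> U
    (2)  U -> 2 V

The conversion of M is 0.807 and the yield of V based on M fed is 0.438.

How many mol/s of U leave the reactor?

135 mol/s

Conversion of M: M consumed = 2ξ₁ = 0.807 × 733.2 → ξ₁ = 295.8 mol/s.
Yield of V: 2ξ₂ / 733.2 = 0.438 → ξ₂ = 160.6 mol/s.
Outlet amounts (n = n₀ + Σ ν·ξ):
  M: 733.2 − 2(295.8) = 141.5
  U: 0 + 1(295.8) − 1(160.6) = 135.3
  V: 0 + 2(160.6) = 321.1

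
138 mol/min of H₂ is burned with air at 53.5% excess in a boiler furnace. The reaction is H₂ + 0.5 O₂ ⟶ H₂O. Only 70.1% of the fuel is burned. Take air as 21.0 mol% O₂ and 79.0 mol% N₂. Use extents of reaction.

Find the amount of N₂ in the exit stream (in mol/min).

398 mol/min

Stoichiometric O₂ = 0.5 × 138 = 69 mol/min; O₂ fed = 69 × 1.535 = 105.9 mol/min.
N₂ fed = 105.9 × 79/21 = 398.4 mol/min.
Fuel reacted = 0.701 × 138 → ξ = 96.74 mol/min.
Outlet (n = n₀ + ν ξ):
  H₂: 138 − 1(96.74) = 41.26
  O₂: 105.9 − 0.5(96.74) = 57.55
  N₂: 398.4 (inert)
  H₂O: 0 + 1(96.74) = 96.74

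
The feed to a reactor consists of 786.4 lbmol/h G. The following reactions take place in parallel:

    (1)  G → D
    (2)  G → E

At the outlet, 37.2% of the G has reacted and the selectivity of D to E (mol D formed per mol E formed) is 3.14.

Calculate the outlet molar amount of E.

70.7 lbmol/h

Conversion of G: G consumed = 0.372 × 786.4 = 292.5 lbmol/h = 1ξ₁ + 1ξ₂.
Selectivity: 1ξ₁ / (1ξ₂) = 3.14 → ξ₁ = 3.14 ξ₂.
Substitute: (1·3.14 + 1) ξ₂ = 292.5 → ξ₂ = 70.66 lbmol/h, ξ₁ = 221.9 lbmol/h.
Outlet amounts (n = n₀ + Σ ν·ξ):
  G: 786.4 − 1(221.9) − 1(70.66) = 493.9
  D: 0 + 1(221.9) = 221.9
  E: 0 + 1(70.66) = 70.66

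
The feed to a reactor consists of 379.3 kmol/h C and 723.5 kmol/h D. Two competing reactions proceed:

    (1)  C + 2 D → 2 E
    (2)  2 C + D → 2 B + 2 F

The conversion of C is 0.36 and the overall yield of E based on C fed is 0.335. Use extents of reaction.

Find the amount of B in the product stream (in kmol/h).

Yield of E: 2ξ₁ / 379.3 = 0.335 → ξ₁ = 63.53 kmol/h.
Conversion of C: 1ξ₁ + 2ξ₂ = 0.36 × 379.3 = 136.5 → ξ₂ = 36.51 kmol/h.
Outlet amounts (n = n₀ + Σ ν·ξ):
  C: 379.3 − 1(63.53) − 2(36.51) = 242.8
  D: 723.5 − 2(63.53) − 1(36.51) = 559.9
  E: 0 + 2(63.53) = 127.1
  B: 0 + 2(36.51) = 73.02
  F: 0 + 2(36.51) = 73.02

73 kmol/h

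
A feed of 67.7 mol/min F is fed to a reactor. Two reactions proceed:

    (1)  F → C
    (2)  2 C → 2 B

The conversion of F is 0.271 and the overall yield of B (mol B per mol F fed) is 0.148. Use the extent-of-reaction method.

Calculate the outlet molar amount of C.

8.33 mol/min

Conversion of F: F consumed = 1ξ₁ = 0.271 × 67.7 → ξ₁ = 18.35 mol/min.
Yield of B: 2ξ₂ / 67.7 = 0.148 → ξ₂ = 5.01 mol/min.
Outlet amounts (n = n₀ + Σ ν·ξ):
  F: 67.7 − 1(18.35) = 49.35
  C: 0 + 1(18.35) − 2(5.01) = 8.327
  B: 0 + 2(5.01) = 10.02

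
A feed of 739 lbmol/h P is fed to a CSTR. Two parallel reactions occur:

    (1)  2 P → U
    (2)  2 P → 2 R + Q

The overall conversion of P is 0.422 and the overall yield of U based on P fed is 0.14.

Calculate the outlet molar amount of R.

Yield of U: 1ξ₁ / 739 = 0.14 → ξ₁ = 103.5 lbmol/h.
Conversion of P: 2ξ₁ + 2ξ₂ = 0.422 × 739 = 311.9 → ξ₂ = 52.47 lbmol/h.
Outlet amounts (n = n₀ + Σ ν·ξ):
  P: 739 − 2(103.5) − 2(52.47) = 427.1
  U: 0 + 1(103.5) = 103.5
  R: 0 + 2(52.47) = 104.9
  Q: 0 + 1(52.47) = 52.47

105 lbmol/h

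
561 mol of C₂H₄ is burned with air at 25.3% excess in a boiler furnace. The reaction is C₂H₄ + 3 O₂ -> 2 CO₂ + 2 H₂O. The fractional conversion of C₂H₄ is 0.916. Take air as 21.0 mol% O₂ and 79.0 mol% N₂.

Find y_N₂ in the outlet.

Stoichiometric O₂ = 3 × 561 = 1683 mol; O₂ fed = 1683 × 1.253 = 2109 mol.
N₂ fed = 2109 × 79/21 = 7933 mol.
Fuel reacted = 0.916 × 561 → ξ = 513.9 mol.
Outlet (n = n₀ + ν ξ):
  C₂H₄: 561 − 1(513.9) = 47.12
  O₂: 2109 − 3(513.9) = 567.2
  N₂: 7933 (inert)
  CO₂: 0 + 2(513.9) = 1028
  H₂O: 0 + 2(513.9) = 1028
Total out = 10600 mol; y_N₂ = 7933 / 10600 = 0.7482.

0.748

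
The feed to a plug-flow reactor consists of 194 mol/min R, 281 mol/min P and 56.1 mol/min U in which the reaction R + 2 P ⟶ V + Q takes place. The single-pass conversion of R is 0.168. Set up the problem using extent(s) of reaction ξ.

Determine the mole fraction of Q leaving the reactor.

R reacted = 0.168 × 194 = 32.59 mol/min; ν_R = −1, so ξ = 32.59/1 = 32.59 mol/min.
Outlet amounts (n = n₀ + ν ξ):
  R: 194 − 1(32.59) = 161.4
  P: 281 − 2(32.59) = 215.8
  V: 0 + 1(32.59) = 32.59
  Q: 0 + 1(32.59) = 32.59
  U: 56.1 (inert)
Total out = 498.5 mol/min; y_Q = 32.59 / 498.5 = 0.06538.

0.0654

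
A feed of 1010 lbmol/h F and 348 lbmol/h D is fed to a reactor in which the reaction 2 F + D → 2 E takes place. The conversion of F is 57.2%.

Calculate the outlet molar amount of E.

F reacted = 0.572 × 1010 = 577.7 lbmol/h; ν_F = −2, so ξ = 577.7/2 = 288.9 lbmol/h.
Outlet amounts (n = n₀ + ν ξ):
  F: 1010 − 2(288.9) = 432.3
  D: 348 − 1(288.9) = 59.14
  E: 0 + 2(288.9) = 577.7

578 lbmol/h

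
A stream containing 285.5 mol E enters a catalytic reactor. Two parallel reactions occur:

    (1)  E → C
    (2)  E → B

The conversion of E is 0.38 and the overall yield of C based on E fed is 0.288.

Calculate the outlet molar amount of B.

Yield of C: 1ξ₁ / 285.5 = 0.288 → ξ₁ = 82.22 mol.
Conversion of E: 1ξ₁ + 1ξ₂ = 0.38 × 285.5 = 108.5 → ξ₂ = 26.27 mol.
Outlet amounts (n = n₀ + Σ ν·ξ):
  E: 285.5 − 1(82.22) − 1(26.27) = 177
  C: 0 + 1(82.22) = 82.22
  B: 0 + 1(26.27) = 26.27

26.3 mol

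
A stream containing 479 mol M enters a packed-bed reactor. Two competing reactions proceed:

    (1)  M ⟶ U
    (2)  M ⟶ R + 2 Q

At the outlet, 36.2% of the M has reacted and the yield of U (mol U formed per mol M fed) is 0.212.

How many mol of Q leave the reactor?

144 mol

Yield of U: 1ξ₁ / 479 = 0.212 → ξ₁ = 101.5 mol.
Conversion of M: 1ξ₁ + 1ξ₂ = 0.362 × 479 = 173.4 → ξ₂ = 71.85 mol.
Outlet amounts (n = n₀ + Σ ν·ξ):
  M: 479 − 1(101.5) − 1(71.85) = 305.6
  U: 0 + 1(101.5) = 101.5
  R: 0 + 1(71.85) = 71.85
  Q: 0 + 2(71.85) = 143.7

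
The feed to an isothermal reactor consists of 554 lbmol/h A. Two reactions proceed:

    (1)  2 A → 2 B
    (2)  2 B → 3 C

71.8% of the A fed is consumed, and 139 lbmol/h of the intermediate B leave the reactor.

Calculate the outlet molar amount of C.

Conversion of A: A consumed = 2ξ₁ = 0.718 × 554 → ξ₁ = 198.9 lbmol/h.
B balance: n_B = 0 + 2ξ₁ − 2ξ₂ = 139 → ξ₂ = (2·198.9 − 139)/2 = 129.4 lbmol/h.
Outlet amounts (n = n₀ + Σ ν·ξ):
  A: 554 − 2(198.9) = 156.2
  B: 0 + 2(198.9) − 2(129.4) = 139
  C: 0 + 3(129.4) = 388.2

388 lbmol/h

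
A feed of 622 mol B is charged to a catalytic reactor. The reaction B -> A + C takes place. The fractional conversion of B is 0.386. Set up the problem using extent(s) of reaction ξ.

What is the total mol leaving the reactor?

862 mol

B reacted = 0.386 × 622 = 240.1 mol; ν_B = −1, so ξ = 240.1/1 = 240.1 mol.
Outlet amounts (n = n₀ + ν ξ):
  B: 622 − 1(240.1) = 381.9
  A: 0 + 1(240.1) = 240.1
  C: 0 + 1(240.1) = 240.1
Total out = 381.9 + 240.1 + 240.1 = 862.1 mol.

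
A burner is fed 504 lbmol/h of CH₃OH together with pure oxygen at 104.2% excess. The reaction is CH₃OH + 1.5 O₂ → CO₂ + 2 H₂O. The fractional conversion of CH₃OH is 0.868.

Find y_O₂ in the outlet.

Stoichiometric O₂ = 1.5 × 504 = 756 lbmol/h; O₂ fed = 756 × 2.042 = 1544 lbmol/h.
Fuel reacted = 0.868 × 504 → ξ = 437.5 lbmol/h.
Outlet (n = n₀ + ν ξ):
  CH₃OH: 504 − 1(437.5) = 66.53
  O₂: 1544 − 1.5(437.5) = 887.5
  CO₂: 0 + 1(437.5) = 437.5
  H₂O: 0 + 2(437.5) = 874.9
Total out = 2266 lbmol/h; y_O₂ = 887.5 / 2266 = 0.3916.

0.392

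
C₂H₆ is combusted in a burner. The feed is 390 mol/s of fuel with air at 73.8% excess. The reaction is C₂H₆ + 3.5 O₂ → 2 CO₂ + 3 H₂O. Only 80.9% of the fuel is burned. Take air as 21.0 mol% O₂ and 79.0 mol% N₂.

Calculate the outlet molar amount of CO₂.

631 mol/s

Stoichiometric O₂ = 3.5 × 390 = 1365 mol/s; O₂ fed = 1365 × 1.738 = 2372 mol/s.
N₂ fed = 2372 × 79/21 = 8925 mol/s.
Fuel reacted = 0.809 × 390 → ξ = 315.5 mol/s.
Outlet (n = n₀ + ν ξ):
  C₂H₆: 390 − 1(315.5) = 74.49
  O₂: 2372 − 3.5(315.5) = 1268
  N₂: 8925 (inert)
  CO₂: 0 + 2(315.5) = 631
  H₂O: 0 + 3(315.5) = 946.5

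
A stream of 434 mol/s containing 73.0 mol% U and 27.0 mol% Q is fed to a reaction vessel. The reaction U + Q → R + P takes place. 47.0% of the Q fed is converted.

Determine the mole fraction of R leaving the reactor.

0.127

Q reacted = 0.47 × 117.2 = 55.07 mol/s; ν_Q = −1, so ξ = 55.07/1 = 55.07 mol/s.
Outlet amounts (n = n₀ + ν ξ):
  U: 316.8 − 1(55.07) = 261.7
  Q: 117.2 − 1(55.07) = 62.11
  R: 0 + 1(55.07) = 55.07
  P: 0 + 1(55.07) = 55.07
Total out = 434 mol/s; y_R = 55.07 / 434 = 0.1269.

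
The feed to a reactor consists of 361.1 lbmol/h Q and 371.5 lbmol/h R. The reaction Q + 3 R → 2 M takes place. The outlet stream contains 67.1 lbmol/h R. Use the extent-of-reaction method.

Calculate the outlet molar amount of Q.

For R: n = n₀ − 3ξ → 67.1 = 371.5 − 3ξ, giving ξ = 101.5 lbmol/h.
Outlet amounts (n = n₀ + ν ξ):
  Q: 361.1 − 1(101.5) = 259.6
  R: 371.5 − 3(101.5) = 67.1
  M: 0 + 2(101.5) = 202.9

260 lbmol/h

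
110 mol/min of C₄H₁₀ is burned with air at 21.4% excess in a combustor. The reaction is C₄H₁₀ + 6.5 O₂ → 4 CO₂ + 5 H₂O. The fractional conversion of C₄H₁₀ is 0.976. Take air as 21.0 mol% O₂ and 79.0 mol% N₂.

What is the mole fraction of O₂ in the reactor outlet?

0.0386

Stoichiometric O₂ = 6.5 × 110 = 715 mol/min; O₂ fed = 715 × 1.214 = 868 mol/min.
N₂ fed = 868 × 79/21 = 3265 mol/min.
Fuel reacted = 0.976 × 110 → ξ = 107.4 mol/min.
Outlet (n = n₀ + ν ξ):
  C₄H₁₀: 110 − 1(107.4) = 2.64
  O₂: 868 − 6.5(107.4) = 170.2
  N₂: 3265 (inert)
  CO₂: 0 + 4(107.4) = 429.4
  H₂O: 0 + 5(107.4) = 536.8
Total out = 4404 mol/min; y_O₂ = 170.2 / 4404 = 0.03864.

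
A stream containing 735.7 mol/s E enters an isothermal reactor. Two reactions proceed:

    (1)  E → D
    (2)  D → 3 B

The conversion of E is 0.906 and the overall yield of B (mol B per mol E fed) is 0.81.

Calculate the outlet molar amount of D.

Conversion of E: E consumed = 1ξ₁ = 0.906 × 735.7 → ξ₁ = 666.5 mol/s.
Yield of B: 3ξ₂ / 735.7 = 0.81 → ξ₂ = 198.6 mol/s.
Outlet amounts (n = n₀ + Σ ν·ξ):
  E: 735.7 − 1(666.5) = 69.16
  D: 0 + 1(666.5) − 1(198.6) = 467.9
  B: 0 + 3(198.6) = 595.9

468 mol/s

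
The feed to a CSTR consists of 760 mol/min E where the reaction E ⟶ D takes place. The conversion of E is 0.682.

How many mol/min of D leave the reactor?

E reacted = 0.682 × 760 = 518.3 mol/min; ν_E = −1, so ξ = 518.3/1 = 518.3 mol/min.
Outlet amounts (n = n₀ + ν ξ):
  E: 760 − 1(518.3) = 241.7
  D: 0 + 1(518.3) = 518.3

518 mol/min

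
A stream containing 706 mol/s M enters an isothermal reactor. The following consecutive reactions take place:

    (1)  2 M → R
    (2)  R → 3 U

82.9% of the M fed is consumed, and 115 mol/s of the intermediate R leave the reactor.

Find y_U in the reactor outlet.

Conversion of M: M consumed = 2ξ₁ = 0.829 × 706 → ξ₁ = 292.6 mol/s.
R balance: n_R = 0 + 1ξ₁ − 1ξ₂ = 115 → ξ₂ = (1·292.6 − 115)/1 = 177.6 mol/s.
Outlet amounts (n = n₀ + Σ ν·ξ):
  M: 706 − 2(292.6) = 120.7
  R: 0 + 1(292.6) − 1(177.6) = 115
  U: 0 + 3(177.6) = 532.9
Total out = 768.6 mol/s; y_U = 532.9 / 768.6 = 0.6933.

0.693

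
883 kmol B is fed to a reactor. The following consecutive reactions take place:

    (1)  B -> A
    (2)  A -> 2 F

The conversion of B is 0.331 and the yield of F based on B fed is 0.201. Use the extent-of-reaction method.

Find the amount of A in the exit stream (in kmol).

Conversion of B: B consumed = 1ξ₁ = 0.331 × 883 → ξ₁ = 292.3 kmol.
Yield of F: 2ξ₂ / 883 = 0.201 → ξ₂ = 88.74 kmol.
Outlet amounts (n = n₀ + Σ ν·ξ):
  B: 883 − 1(292.3) = 590.7
  A: 0 + 1(292.3) − 1(88.74) = 203.5
  F: 0 + 2(88.74) = 177.5

204 kmol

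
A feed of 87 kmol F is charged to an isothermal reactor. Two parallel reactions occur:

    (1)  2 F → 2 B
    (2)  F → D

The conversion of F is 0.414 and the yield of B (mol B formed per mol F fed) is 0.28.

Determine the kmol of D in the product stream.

11.7 kmol

Yield of B: 2ξ₁ / 87 = 0.28 → ξ₁ = 12.18 kmol.
Conversion of F: 2ξ₁ + 1ξ₂ = 0.414 × 87 = 36.02 → ξ₂ = 11.66 kmol.
Outlet amounts (n = n₀ + Σ ν·ξ):
  F: 87 − 2(12.18) − 1(11.66) = 50.98
  B: 0 + 2(12.18) = 24.36
  D: 0 + 1(11.66) = 11.66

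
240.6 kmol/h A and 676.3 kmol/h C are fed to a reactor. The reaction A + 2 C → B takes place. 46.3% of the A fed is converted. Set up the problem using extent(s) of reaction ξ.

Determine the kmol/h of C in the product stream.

A reacted = 0.463 × 240.6 = 111.4 kmol/h; ν_A = −1, so ξ = 111.4/1 = 111.4 kmol/h.
Outlet amounts (n = n₀ + ν ξ):
  A: 240.6 − 1(111.4) = 129.2
  C: 676.3 − 2(111.4) = 453.5
  B: 0 + 1(111.4) = 111.4

454 kmol/h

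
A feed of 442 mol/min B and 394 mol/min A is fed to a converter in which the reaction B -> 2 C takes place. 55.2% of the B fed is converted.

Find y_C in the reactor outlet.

B reacted = 0.552 × 442 = 244 mol/min; ν_B = −1, so ξ = 244/1 = 244 mol/min.
Outlet amounts (n = n₀ + ν ξ):
  B: 442 − 1(244) = 198
  C: 0 + 2(244) = 488
  A: 394 (inert)
Total out = 1080 mol/min; y_C = 488 / 1080 = 0.4518.

0.452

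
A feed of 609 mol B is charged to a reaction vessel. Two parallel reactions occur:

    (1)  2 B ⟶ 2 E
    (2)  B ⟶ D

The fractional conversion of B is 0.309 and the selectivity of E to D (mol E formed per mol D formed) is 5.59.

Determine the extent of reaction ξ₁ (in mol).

Conversion of B: B consumed = 0.309 × 609 = 188.2 mol = 2ξ₁ + 1ξ₂.
Selectivity: 2ξ₁ / (1ξ₂) = 5.59 → ξ₁ = 2.795 ξ₂.
Substitute: (2·2.795 + 1) ξ₂ = 188.2 → ξ₂ = 28.56 mol, ξ₁ = 79.81 mol.
Outlet amounts (n = n₀ + Σ ν·ξ):
  B: 609 − 2(79.81) − 1(28.56) = 420.8
  E: 0 + 2(79.81) = 159.6
  D: 0 + 1(28.56) = 28.56

ξ₁ = 79.8 mol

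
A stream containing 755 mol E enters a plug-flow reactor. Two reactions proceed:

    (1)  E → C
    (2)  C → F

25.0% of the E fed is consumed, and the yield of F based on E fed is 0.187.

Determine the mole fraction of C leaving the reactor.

0.063

Conversion of E: E consumed = 1ξ₁ = 0.25 × 755 → ξ₁ = 188.8 mol.
Yield of F: 1ξ₂ / 755 = 0.187 → ξ₂ = 141.2 mol.
Outlet amounts (n = n₀ + Σ ν·ξ):
  E: 755 − 1(188.8) = 566.2
  C: 0 + 1(188.8) − 1(141.2) = 47.56
  F: 0 + 1(141.2) = 141.2
Total out = 755 mol; y_C = 47.56 / 755 = 0.063.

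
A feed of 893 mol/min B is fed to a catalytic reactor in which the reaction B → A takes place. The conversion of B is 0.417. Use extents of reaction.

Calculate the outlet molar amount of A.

B reacted = 0.417 × 893 = 372.4 mol/min; ν_B = −1, so ξ = 372.4/1 = 372.4 mol/min.
Outlet amounts (n = n₀ + ν ξ):
  B: 893 − 1(372.4) = 520.6
  A: 0 + 1(372.4) = 372.4

372 mol/min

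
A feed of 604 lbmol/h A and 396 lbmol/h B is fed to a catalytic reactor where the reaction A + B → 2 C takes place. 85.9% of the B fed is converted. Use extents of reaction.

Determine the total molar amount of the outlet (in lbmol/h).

1000 lbmol/h

B reacted = 0.859 × 396 = 340.2 lbmol/h; ν_B = −1, so ξ = 340.2/1 = 340.2 lbmol/h.
Outlet amounts (n = n₀ + ν ξ):
  A: 604 − 1(340.2) = 263.8
  B: 396 − 1(340.2) = 55.84
  C: 0 + 2(340.2) = 680.3
Total out = 263.8 + 55.84 + 680.3 = 1000 lbmol/h.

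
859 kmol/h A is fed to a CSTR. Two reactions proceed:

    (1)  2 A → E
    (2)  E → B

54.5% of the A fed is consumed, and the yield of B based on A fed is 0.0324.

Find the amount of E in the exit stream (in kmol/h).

206 kmol/h

Conversion of A: A consumed = 2ξ₁ = 0.545 × 859 → ξ₁ = 234.1 kmol/h.
Yield of B: 1ξ₂ / 859 = 0.0324 → ξ₂ = 27.83 kmol/h.
Outlet amounts (n = n₀ + Σ ν·ξ):
  A: 859 − 2(234.1) = 390.8
  E: 0 + 1(234.1) − 1(27.83) = 206.2
  B: 0 + 1(27.83) = 27.83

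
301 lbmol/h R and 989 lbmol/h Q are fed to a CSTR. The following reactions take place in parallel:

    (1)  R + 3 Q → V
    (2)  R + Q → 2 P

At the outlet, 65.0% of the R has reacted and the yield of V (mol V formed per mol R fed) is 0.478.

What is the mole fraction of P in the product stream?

Yield of V: 1ξ₁ / 301 = 0.478 → ξ₁ = 143.9 lbmol/h.
Conversion of R: 1ξ₁ + 1ξ₂ = 0.65 × 301 = 195.7 → ξ₂ = 51.77 lbmol/h.
Outlet amounts (n = n₀ + Σ ν·ξ):
  R: 301 − 1(143.9) − 1(51.77) = 105.3
  Q: 989 − 3(143.9) − 1(51.77) = 505.6
  V: 0 + 1(143.9) = 143.9
  P: 0 + 2(51.77) = 103.5
Total out = 858.4 lbmol/h; y_P = 103.5 / 858.4 = 0.1206.

0.121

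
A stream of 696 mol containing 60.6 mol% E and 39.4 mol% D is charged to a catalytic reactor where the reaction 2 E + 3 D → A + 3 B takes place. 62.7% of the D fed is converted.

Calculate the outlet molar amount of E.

D reacted = 0.627 × 274.2 = 171.9 mol; ν_D = −3, so ξ = 171.9/3 = 57.31 mol.
Outlet amounts (n = n₀ + ν ξ):
  E: 421.8 − 2(57.31) = 307.2
  D: 274.2 − 3(57.31) = 102.3
  A: 0 + 1(57.31) = 57.31
  B: 0 + 3(57.31) = 171.9

307 mol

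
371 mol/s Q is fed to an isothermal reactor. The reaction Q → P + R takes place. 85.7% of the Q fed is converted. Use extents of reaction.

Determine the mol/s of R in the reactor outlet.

Q reacted = 0.857 × 371 = 317.9 mol/s; ν_Q = −1, so ξ = 317.9/1 = 317.9 mol/s.
Outlet amounts (n = n₀ + ν ξ):
  Q: 371 − 1(317.9) = 53.05
  P: 0 + 1(317.9) = 317.9
  R: 0 + 1(317.9) = 317.9

318 mol/s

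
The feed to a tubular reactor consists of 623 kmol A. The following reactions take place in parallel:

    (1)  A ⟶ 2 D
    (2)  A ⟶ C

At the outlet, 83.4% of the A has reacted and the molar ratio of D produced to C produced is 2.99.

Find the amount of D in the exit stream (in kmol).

Conversion of A: A consumed = 0.834 × 623 = 519.6 kmol = 1ξ₁ + 1ξ₂.
Selectivity: 2ξ₁ / (1ξ₂) = 2.99 → ξ₁ = 1.495 ξ₂.
Substitute: (1·1.495 + 1) ξ₂ = 519.6 → ξ₂ = 208.2 kmol, ξ₁ = 311.3 kmol.
Outlet amounts (n = n₀ + Σ ν·ξ):
  A: 623 − 1(311.3) − 1(208.2) = 103.4
  D: 0 + 2(311.3) = 622.7
  C: 0 + 1(208.2) = 208.2

623 kmol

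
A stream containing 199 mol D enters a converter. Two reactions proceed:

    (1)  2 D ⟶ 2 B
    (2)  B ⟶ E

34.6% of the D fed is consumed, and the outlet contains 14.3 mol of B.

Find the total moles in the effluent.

Conversion of D: D consumed = 2ξ₁ = 0.346 × 199 → ξ₁ = 34.43 mol.
B balance: n_B = 0 + 2ξ₁ − 1ξ₂ = 14.3 → ξ₂ = (2·34.43 − 14.3)/1 = 54.55 mol.
Outlet amounts (n = n₀ + Σ ν·ξ):
  D: 199 − 2(34.43) = 130.1
  B: 0 + 2(34.43) − 1(54.55) = 14.3
  E: 0 + 1(54.55) = 54.55
Total out = 130.1 + 14.3 + 54.55 = 199 mol.

199 mol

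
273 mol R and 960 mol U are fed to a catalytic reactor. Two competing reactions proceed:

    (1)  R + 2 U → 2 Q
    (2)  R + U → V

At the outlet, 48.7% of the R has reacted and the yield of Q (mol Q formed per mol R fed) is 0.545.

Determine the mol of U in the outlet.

753 mol

Yield of Q: 2ξ₁ / 273 = 0.545 → ξ₁ = 74.39 mol.
Conversion of R: 1ξ₁ + 1ξ₂ = 0.487 × 273 = 133 → ξ₂ = 58.56 mol.
Outlet amounts (n = n₀ + Σ ν·ξ):
  R: 273 − 1(74.39) − 1(58.56) = 140
  U: 960 − 2(74.39) − 1(58.56) = 752.7
  Q: 0 + 2(74.39) = 148.8
  V: 0 + 1(58.56) = 58.56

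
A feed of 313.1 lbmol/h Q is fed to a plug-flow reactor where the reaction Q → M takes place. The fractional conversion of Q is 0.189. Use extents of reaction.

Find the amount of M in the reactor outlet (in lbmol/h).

59.2 lbmol/h

Q reacted = 0.189 × 313.1 = 59.18 lbmol/h; ν_Q = −1, so ξ = 59.18/1 = 59.18 lbmol/h.
Outlet amounts (n = n₀ + ν ξ):
  Q: 313.1 − 1(59.18) = 253.9
  M: 0 + 1(59.18) = 59.18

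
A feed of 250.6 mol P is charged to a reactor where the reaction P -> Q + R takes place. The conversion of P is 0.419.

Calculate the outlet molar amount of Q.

105 mol

P reacted = 0.419 × 250.6 = 105 mol; ν_P = −1, so ξ = 105/1 = 105 mol.
Outlet amounts (n = n₀ + ν ξ):
  P: 250.6 − 1(105) = 145.6
  Q: 0 + 1(105) = 105
  R: 0 + 1(105) = 105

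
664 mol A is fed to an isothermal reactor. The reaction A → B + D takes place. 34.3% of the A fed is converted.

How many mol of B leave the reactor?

A reacted = 0.343 × 664 = 227.8 mol; ν_A = −1, so ξ = 227.8/1 = 227.8 mol.
Outlet amounts (n = n₀ + ν ξ):
  A: 664 − 1(227.8) = 436.2
  B: 0 + 1(227.8) = 227.8
  D: 0 + 1(227.8) = 227.8

228 mol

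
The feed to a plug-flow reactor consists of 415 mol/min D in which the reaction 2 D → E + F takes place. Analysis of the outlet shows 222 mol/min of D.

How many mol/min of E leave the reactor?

For D: n = n₀ − 2ξ → 222 = 415 − 2ξ, giving ξ = 96.5 mol/min.
Outlet amounts (n = n₀ + ν ξ):
  D: 415 − 2(96.5) = 222
  E: 0 + 1(96.5) = 96.5
  F: 0 + 1(96.5) = 96.5

96.5 mol/min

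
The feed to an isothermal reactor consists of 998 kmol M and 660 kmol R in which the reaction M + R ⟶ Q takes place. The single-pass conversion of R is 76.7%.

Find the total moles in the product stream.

R reacted = 0.767 × 660 = 506.2 kmol; ν_R = −1, so ξ = 506.2/1 = 506.2 kmol.
Outlet amounts (n = n₀ + ν ξ):
  M: 998 − 1(506.2) = 491.8
  R: 660 − 1(506.2) = 153.8
  Q: 0 + 1(506.2) = 506.2
Total out = 491.8 + 153.8 + 506.2 = 1152 kmol.

1150 kmol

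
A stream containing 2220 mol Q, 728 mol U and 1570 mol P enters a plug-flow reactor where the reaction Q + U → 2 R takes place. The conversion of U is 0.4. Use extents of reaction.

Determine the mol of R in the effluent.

U reacted = 0.4 × 728 = 291.2 mol; ν_U = −1, so ξ = 291.2/1 = 291.2 mol.
Outlet amounts (n = n₀ + ν ξ):
  Q: 2220 − 1(291.2) = 1929
  U: 728 − 1(291.2) = 436.8
  R: 0 + 2(291.2) = 582.4
  P: 1570 (inert)

582 mol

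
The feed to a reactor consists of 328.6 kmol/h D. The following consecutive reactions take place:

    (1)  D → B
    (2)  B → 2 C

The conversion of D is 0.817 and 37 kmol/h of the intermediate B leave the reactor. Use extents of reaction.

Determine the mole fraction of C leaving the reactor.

0.827

Conversion of D: D consumed = 1ξ₁ = 0.817 × 328.6 → ξ₁ = 268.5 kmol/h.
B balance: n_B = 0 + 1ξ₁ − 1ξ₂ = 37 → ξ₂ = (1·268.5 − 37)/1 = 231.5 kmol/h.
Outlet amounts (n = n₀ + Σ ν·ξ):
  D: 328.6 − 1(268.5) = 60.13
  B: 0 + 1(268.5) − 1(231.5) = 37
  C: 0 + 2(231.5) = 462.9
Total out = 560.1 kmol/h; y_C = 462.9 / 560.1 = 0.8266.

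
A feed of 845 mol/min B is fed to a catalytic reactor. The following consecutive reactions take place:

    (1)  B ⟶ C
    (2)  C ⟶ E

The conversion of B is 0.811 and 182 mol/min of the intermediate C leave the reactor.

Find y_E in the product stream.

Conversion of B: B consumed = 1ξ₁ = 0.811 × 845 → ξ₁ = 685.3 mol/min.
C balance: n_C = 0 + 1ξ₁ − 1ξ₂ = 182 → ξ₂ = (1·685.3 − 182)/1 = 503.3 mol/min.
Outlet amounts (n = n₀ + Σ ν·ξ):
  B: 845 − 1(685.3) = 159.7
  C: 0 + 1(685.3) − 1(503.3) = 182
  E: 0 + 1(503.3) = 503.3
Total out = 845 mol/min; y_E = 503.3 / 845 = 0.5956.

0.596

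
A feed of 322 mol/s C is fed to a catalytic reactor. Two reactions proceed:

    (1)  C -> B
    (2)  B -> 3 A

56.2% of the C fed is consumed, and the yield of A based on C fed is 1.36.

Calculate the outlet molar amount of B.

Conversion of C: C consumed = 1ξ₁ = 0.562 × 322 → ξ₁ = 181 mol/s.
Yield of A: 3ξ₂ / 322 = 1.36 → ξ₂ = 146 mol/s.
Outlet amounts (n = n₀ + Σ ν·ξ):
  C: 322 − 1(181) = 141
  B: 0 + 1(181) − 1(146) = 34.99
  A: 0 + 3(146) = 437.9

35 mol/s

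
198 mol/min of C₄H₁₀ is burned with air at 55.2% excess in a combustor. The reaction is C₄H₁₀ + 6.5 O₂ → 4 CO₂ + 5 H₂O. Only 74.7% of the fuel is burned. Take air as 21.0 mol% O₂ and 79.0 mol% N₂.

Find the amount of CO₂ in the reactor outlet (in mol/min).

592 mol/min

Stoichiometric O₂ = 6.5 × 198 = 1287 mol/min; O₂ fed = 1287 × 1.552 = 1997 mol/min.
N₂ fed = 1997 × 79/21 = 7514 mol/min.
Fuel reacted = 0.747 × 198 → ξ = 147.9 mol/min.
Outlet (n = n₀ + ν ξ):
  C₄H₁₀: 198 − 1(147.9) = 50.09
  O₂: 1997 − 6.5(147.9) = 1036
  N₂: 7514 (inert)
  CO₂: 0 + 4(147.9) = 591.6
  H₂O: 0 + 5(147.9) = 739.5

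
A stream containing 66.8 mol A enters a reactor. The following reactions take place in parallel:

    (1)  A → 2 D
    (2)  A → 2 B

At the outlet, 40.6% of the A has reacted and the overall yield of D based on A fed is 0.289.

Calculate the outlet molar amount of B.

34.9 mol

Yield of D: 2ξ₁ / 66.8 = 0.289 → ξ₁ = 9.653 mol.
Conversion of A: 1ξ₁ + 1ξ₂ = 0.406 × 66.8 = 27.12 → ξ₂ = 17.47 mol.
Outlet amounts (n = n₀ + Σ ν·ξ):
  A: 66.8 − 1(9.653) − 1(17.47) = 39.68
  D: 0 + 2(9.653) = 19.31
  B: 0 + 2(17.47) = 34.94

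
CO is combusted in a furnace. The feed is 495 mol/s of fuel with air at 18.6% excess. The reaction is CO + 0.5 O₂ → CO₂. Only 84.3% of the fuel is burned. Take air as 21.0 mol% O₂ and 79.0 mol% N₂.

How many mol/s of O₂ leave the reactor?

Stoichiometric O₂ = 0.5 × 495 = 247.5 mol/s; O₂ fed = 247.5 × 1.186 = 293.5 mol/s.
N₂ fed = 293.5 × 79/21 = 1104 mol/s.
Fuel reacted = 0.843 × 495 → ξ = 417.3 mol/s.
Outlet (n = n₀ + ν ξ):
  CO: 495 − 1(417.3) = 77.72
  O₂: 293.5 − 0.5(417.3) = 84.89
  N₂: 1104 (inert)
  CO₂: 0 + 1(417.3) = 417.3

84.9 mol/s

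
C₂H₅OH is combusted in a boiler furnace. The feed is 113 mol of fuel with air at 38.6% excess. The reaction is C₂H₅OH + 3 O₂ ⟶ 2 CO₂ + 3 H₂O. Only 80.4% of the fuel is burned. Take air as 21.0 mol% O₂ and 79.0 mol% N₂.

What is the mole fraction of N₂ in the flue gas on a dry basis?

0.815

Stoichiometric O₂ = 3 × 113 = 339 mol; O₂ fed = 339 × 1.386 = 469.9 mol.
N₂ fed = 469.9 × 79/21 = 1768 mol.
Fuel reacted = 0.804 × 113 → ξ = 90.85 mol.
Outlet (n = n₀ + ν ξ):
  C₂H₅OH: 113 − 1(90.85) = 22.15
  O₂: 469.9 − 3(90.85) = 197.3
  N₂: 1768 (inert)
  CO₂: 0 + 2(90.85) = 181.7
  H₂O: 0 + 3(90.85) = 272.6
Dry total = 2169 mol; y_N₂ (dry) = 1768 / 2169 = 0.815.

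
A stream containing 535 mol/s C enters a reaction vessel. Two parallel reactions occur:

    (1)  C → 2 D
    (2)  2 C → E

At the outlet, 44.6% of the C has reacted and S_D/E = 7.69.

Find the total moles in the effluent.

Conversion of C: C consumed = 0.446 × 535 = 238.6 mol/s = 1ξ₁ + 2ξ₂.
Selectivity: 2ξ₁ / (1ξ₂) = 7.69 → ξ₁ = 3.845 ξ₂.
Substitute: (1·3.845 + 2) ξ₂ = 238.6 → ξ₂ = 40.82 mol/s, ξ₁ = 157 mol/s.
Outlet amounts (n = n₀ + Σ ν·ξ):
  C: 535 − 1(157) − 2(40.82) = 296.4
  D: 0 + 2(157) = 313.9
  E: 0 + 1(40.82) = 40.82
Total out = 296.4 + 313.9 + 40.82 = 651.1 mol/s.

651 mol/s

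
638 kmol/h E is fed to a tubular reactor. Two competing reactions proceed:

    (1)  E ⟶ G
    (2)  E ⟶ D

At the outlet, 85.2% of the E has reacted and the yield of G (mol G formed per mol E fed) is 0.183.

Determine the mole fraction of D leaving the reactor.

Yield of G: 1ξ₁ / 638 = 0.183 → ξ₁ = 116.8 kmol/h.
Conversion of E: 1ξ₁ + 1ξ₂ = 0.852 × 638 = 543.6 → ξ₂ = 426.8 kmol/h.
Outlet amounts (n = n₀ + Σ ν·ξ):
  E: 638 − 1(116.8) − 1(426.8) = 94.42
  G: 0 + 1(116.8) = 116.8
  D: 0 + 1(426.8) = 426.8
Total out = 638 kmol/h; y_D = 426.8 / 638 = 0.669.

0.669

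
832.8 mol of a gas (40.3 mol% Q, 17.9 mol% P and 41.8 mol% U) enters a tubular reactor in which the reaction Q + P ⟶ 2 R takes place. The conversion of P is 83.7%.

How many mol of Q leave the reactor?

211 mol

P reacted = 0.837 × 149.1 = 124.8 mol; ν_P = −1, so ξ = 124.8/1 = 124.8 mol.
Outlet amounts (n = n₀ + ν ξ):
  Q: 335.6 − 1(124.8) = 210.8
  P: 149.1 − 1(124.8) = 24.3
  R: 0 + 2(124.8) = 249.5
  U: 348.1 (inert)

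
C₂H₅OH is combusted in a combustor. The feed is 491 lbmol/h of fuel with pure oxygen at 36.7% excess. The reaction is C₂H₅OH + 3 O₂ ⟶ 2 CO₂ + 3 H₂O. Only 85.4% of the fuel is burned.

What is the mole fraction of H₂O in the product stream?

Stoichiometric O₂ = 3 × 491 = 1473 lbmol/h; O₂ fed = 1473 × 1.367 = 2014 lbmol/h.
Fuel reacted = 0.854 × 491 → ξ = 419.3 lbmol/h.
Outlet (n = n₀ + ν ξ):
  C₂H₅OH: 491 − 1(419.3) = 71.69
  O₂: 2014 − 3(419.3) = 755.6
  CO₂: 0 + 2(419.3) = 838.6
  H₂O: 0 + 3(419.3) = 1258
Total out = 2924 lbmol/h; y_H₂O = 1258 / 2924 = 0.4302.

0.43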